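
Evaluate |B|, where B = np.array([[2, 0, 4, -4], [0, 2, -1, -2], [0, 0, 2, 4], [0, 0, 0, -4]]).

-32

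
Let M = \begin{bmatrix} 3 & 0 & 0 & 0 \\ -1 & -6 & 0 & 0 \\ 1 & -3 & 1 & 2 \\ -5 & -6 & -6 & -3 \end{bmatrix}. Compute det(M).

det(M) = -162

M is block lower-triangular with a 2×2 block and a 2×2 block on the diagonal, so its determinant equals the product of the determinants of the diagonal blocks.
det of the 2×2 block = -18
det of the 2×2 block = 9
det = (-18)·(9) = -162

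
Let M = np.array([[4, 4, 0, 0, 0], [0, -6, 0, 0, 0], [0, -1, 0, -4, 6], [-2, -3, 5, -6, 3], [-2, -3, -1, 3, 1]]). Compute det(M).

M is block lower-triangular with a 2×2 block and a 3×3 block on the diagonal, so its determinant equals the product of the determinants of the diagonal blocks.
det of the 2×2 block = -24
det of the 3×3 block = 86
det = (-24)·(86) = -2064

The determinant is -2064.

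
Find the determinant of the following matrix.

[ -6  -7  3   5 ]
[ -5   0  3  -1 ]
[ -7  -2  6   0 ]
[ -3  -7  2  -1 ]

Expand along row 2 (it has 1 zero):
  − (-5) · M_21   where M_21 = det([-7 3 5; -2 6 0; -7 2 -1]) = 226
  − (3) · M_23   where M_23 = det([-6 -7 5; -7 -2 0; -3 -7 -1]) = 252
  + (-1) · M_24   where M_24 = det([-6 -7 3; -7 -2 6; -3 -7 2]) = -71
det = (-1)·(-5)·(226) + (-1)·(3)·(252) + (+1)·(-1)·(-71) = 445

445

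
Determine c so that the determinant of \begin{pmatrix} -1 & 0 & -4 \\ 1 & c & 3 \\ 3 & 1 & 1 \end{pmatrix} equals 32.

Expanding along the column containing c, det(B) is linear in c: det(B) = (11)·c + (-1).
Set (11)·c + (-1) = 32  ⇒  (11)·c = 33  ⇒  c = 3.

c = 3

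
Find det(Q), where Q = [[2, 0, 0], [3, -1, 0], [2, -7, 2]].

Q is lower triangular, so det(Q) is the product of the diagonal entries:
det = (2) · (-1) · (2) = -4

det(Q) = -4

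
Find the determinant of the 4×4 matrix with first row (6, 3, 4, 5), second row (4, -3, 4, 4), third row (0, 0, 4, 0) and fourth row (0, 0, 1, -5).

The matrix is block upper-triangular with a 2×2 block and a 2×2 block on the diagonal, so its determinant equals the product of the determinants of the diagonal blocks.
det of the 2×2 block = -30
det of the 2×2 block = -20
det = (-30)·(-20) = 600

600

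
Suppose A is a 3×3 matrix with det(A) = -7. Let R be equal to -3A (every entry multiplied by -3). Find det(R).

The determinant is 189.

For a 3×3 matrix, det(-3A) = (-3)^3·det(A) = -27·det(A).
det(R) = (-27)·(-7) = 189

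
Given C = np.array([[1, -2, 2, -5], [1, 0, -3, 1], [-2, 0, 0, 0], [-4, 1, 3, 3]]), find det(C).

-22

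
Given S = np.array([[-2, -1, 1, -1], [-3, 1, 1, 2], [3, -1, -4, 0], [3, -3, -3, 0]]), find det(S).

|S| = 48

Expand along column 4 (it has 2 zeros):
  − (-1) · M_14   where M_14 = det([-3 1 1; 3 -1 -4; 3 -3 -3]) = 18
  + (2) · M_24   where M_24 = det([-2 -1 1; 3 -1 -4; 3 -3 -3]) = 15
det = (-1)·(-1)·(18) + (+1)·(2)·(15) = 48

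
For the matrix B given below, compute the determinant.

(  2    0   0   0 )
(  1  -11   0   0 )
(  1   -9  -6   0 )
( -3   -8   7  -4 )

det(B) = -528

B is lower triangular, so det(B) is the product of the diagonal entries:
det = (2) · (-11) · (-6) · (-4) = -528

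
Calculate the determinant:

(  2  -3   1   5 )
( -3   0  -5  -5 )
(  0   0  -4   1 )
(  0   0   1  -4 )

The determinant is -135.

The matrix is block upper-triangular with a 2×2 block and a 2×2 block on the diagonal, so its determinant equals the product of the determinants of the diagonal blocks.
det of the 2×2 block = -9
det of the 2×2 block = 15
det = (-9)·(15) = -135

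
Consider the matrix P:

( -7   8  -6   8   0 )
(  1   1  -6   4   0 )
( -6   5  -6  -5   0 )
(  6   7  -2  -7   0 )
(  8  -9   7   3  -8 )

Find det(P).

60288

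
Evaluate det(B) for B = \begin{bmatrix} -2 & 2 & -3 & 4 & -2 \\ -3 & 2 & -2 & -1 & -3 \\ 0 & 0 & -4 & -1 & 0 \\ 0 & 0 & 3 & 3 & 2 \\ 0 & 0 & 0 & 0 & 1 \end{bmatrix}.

B is block upper-triangular with a 2×2 block and a 3×3 block on the diagonal, so its determinant equals the product of the determinants of the diagonal blocks.
det of the 2×2 block = 2
det of the 3×3 block = -9
det = (2)·(-9) = -18

-18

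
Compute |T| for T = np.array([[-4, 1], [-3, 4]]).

det(T) = (-4)·4 − 1·(-3) = -16 − (-3) = -13

det(T) = -13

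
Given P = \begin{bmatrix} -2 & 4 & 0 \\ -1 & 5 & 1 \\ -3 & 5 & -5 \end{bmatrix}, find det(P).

28

Expand along column 3:
  − 1 · |-2 4; -3 5| = −1·(-10 − (-12)) = -2
  + (-5) · |-2 4; -1 5| = (-5)·(-10 − (-4)) = 30
Sum: (-2) + (30) = 28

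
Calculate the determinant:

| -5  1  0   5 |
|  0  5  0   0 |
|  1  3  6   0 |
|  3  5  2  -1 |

Expand along row 2 (it has 3 zeros):
  + (5) · M_22   where M_22 = det([-5 0 5; 1 6 0; 3 2 -1]) = -50
det = (+1)·(5)·(-50) = -250

The determinant is -250.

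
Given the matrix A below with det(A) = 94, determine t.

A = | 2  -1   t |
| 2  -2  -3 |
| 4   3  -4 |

4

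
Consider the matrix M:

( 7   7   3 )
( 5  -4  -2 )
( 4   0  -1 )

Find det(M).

Expand along row 3:
  + 4 · |7 3; -4 -2| = 4·(-14 − (-12)) = -8
  + (-1) · |7 7; 5 -4| = (-1)·(-28 − 35) = 63
Sum: (-8) + (63) = 55

det(M) = 55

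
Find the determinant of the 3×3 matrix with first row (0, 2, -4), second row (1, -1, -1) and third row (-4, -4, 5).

Expand along row 1:
  − 2 · |1 -1; -4 5| = −2·(5 − 4) = -2
  + (-4) · |1 -1; -4 -4| = (-4)·(-4 − 4) = 32
Sum: (-2) + (32) = 30

30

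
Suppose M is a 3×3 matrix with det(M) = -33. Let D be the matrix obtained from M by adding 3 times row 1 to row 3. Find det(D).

Adding a multiple of one row to another leaves the determinant unchanged.
det(D) = (1)·(-33) = -33

|D| = -33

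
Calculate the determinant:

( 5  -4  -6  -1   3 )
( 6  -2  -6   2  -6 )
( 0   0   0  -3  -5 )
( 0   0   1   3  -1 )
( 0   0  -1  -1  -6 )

The determinant is -434.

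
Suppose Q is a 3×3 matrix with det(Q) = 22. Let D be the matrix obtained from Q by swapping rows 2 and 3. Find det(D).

Swapping two rows multiplies the determinant by −1.
det(D) = (-1)·(22) = -22

The determinant is -22.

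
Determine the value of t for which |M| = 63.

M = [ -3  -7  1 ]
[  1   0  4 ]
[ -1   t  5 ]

t = 0

Expanding along the row containing t, det(M) is linear in t: det(M) = (13)·t + (63).
Set (13)·t + (63) = 63  ⇒  (13)·t = 0  ⇒  t = 0.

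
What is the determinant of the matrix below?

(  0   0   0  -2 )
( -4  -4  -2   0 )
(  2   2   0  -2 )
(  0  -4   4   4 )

The determinant is 32.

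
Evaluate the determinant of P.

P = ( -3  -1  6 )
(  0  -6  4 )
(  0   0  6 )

108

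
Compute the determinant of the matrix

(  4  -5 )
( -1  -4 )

-21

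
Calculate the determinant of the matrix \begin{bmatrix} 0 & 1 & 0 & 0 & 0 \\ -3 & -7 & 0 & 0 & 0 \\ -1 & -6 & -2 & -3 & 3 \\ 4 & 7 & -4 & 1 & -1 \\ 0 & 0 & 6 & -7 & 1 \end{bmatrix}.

The determinant is 252.

The matrix is block lower-triangular with a 2×2 block and a 3×3 block on the diagonal, so its determinant equals the product of the determinants of the diagonal blocks.
det of the 2×2 block = 3
det of the 3×3 block = 84
det = (3)·(84) = 252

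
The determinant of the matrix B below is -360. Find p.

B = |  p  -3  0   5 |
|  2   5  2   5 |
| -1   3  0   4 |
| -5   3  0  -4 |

Expanding along the row containing p, det(B) is linear in p: det(B) = (48)·p + (-264).
Set (48)·p + (-264) = -360  ⇒  (48)·p = -96  ⇒  p = -2.

p = -2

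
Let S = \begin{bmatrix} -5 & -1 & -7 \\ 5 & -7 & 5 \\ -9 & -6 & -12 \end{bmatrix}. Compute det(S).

Expand along column 1:
  + (-5) · |-7 5; -6 -12| = (-5)·(84 − (-30)) = -570
  − 5 · |-1 -7; -6 -12| = −5·(12 − 42) = 150
  + (-9) · |-1 -7; -7 5| = (-9)·(-5 − 49) = 486
Sum: (-570) + (150) + (486) = 66

The determinant is 66.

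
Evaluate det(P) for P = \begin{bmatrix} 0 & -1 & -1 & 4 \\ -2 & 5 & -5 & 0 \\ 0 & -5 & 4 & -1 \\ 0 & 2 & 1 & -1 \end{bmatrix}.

The determinant is -84.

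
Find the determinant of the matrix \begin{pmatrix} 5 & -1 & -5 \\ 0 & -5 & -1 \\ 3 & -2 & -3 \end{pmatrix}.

The determinant is -7.

Expand along column 1:
  + 5 · |-5 -1; -2 -3| = 5·(15 − 2) = 65
  + 3 · |-1 -5; -5 -1| = 3·(1 − 25) = -72
Sum: (65) + (-72) = -7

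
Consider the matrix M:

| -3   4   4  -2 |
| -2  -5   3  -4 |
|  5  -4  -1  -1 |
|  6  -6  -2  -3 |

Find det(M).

Expand along row 1:
  + (-3) · M_11   where M_11 = det([-5 3 -4; -4 -1 -1; -6 -2 -3]) = -31
  − (4) · M_12   where M_12 = det([-2 3 -4; 5 -1 -1; 6 -2 -3]) = 41
  + (4) · M_13   where M_13 = det([-2 -5 -4; 5 -4 -1; 6 -6 -3]) = -33
  − (-2) · M_14   where M_14 = det([-2 -5 3; 5 -4 -1; 6 -6 -2]) = -42
det = (+1)·(-3)·(-31) + (-1)·(4)·(41) + (+1)·(4)·(-33) + (-1)·(-2)·(-42) = -287

det(M) = -287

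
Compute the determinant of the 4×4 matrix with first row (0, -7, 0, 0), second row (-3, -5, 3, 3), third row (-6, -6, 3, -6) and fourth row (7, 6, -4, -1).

The determinant is -378.

Expand along row 1 (it has 3 zeros):
  − (-7) · M_12   where M_12 = det([-3 3 3; -6 3 -6; 7 -4 -1]) = -54
det = (-1)·(-7)·(-54) = -378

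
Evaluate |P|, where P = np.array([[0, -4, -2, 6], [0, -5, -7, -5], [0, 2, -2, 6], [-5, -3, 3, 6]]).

det(P) = 1560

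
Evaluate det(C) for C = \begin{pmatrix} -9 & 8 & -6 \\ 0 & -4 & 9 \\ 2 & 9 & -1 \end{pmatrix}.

det(C) = 789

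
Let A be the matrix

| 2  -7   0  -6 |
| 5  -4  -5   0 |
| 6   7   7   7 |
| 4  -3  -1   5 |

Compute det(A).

2748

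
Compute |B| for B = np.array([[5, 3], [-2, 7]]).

det(B) = 5·7 − 3·(-2) = 35 − (-6) = 41

det(B) = 41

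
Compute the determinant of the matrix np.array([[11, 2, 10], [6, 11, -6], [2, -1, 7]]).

393

Expand along column 1:
  + 11 · |11 -6; -1 7| = 11·(77 − 6) = 781
  − 6 · |2 10; -1 7| = −6·(14 − (-10)) = -144
  + 2 · |2 10; 11 -6| = 2·(-12 − 110) = -244
Sum: (781) + (-144) + (-244) = 393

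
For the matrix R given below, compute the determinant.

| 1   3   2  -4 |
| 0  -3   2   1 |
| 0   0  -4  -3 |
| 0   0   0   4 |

The determinant is 48.

R is upper triangular, so det(R) is the product of the diagonal entries:
det = (1) · (-3) · (-4) · (4) = 48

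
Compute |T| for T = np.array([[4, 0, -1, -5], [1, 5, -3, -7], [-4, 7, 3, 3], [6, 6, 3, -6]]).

39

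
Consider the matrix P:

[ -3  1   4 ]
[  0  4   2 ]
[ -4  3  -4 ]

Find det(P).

Expand along row 2:
  + 4 · |-3 4; -4 -4| = 4·(12 − (-16)) = 112
  − 2 · |-3 1; -4 3| = −2·(-9 − (-4)) = 10
Sum: (112) + (10) = 122

122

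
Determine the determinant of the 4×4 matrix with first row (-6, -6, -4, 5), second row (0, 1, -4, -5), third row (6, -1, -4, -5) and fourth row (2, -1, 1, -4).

Expand along row 2 (it has 1 zero):
  + (1) · M_22   where M_22 = det([-6 -4 5; 6 -4 -5; 2 1 -4]) = -112
  − (-4) · M_23   where M_23 = det([-6 -6 5; 6 -1 -5; 2 -1 -4]) = -98
  + (-5) · M_24   where M_24 = det([-6 -6 -4; 6 -1 -4; 2 -1 1]) = 130
det = (+1)·(1)·(-112) + (-1)·(-4)·(-98) + (+1)·(-5)·(130) = -1154

The determinant is -1154.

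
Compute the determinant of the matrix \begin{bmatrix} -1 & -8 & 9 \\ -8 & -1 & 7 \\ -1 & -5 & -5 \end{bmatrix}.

Expand along row 1:
  + (-1) · |-1 7; -5 -5| = (-1)·(5 − (-35)) = -40
  − (-8) · |-8 7; -1 -5| = −(-8)·(40 − (-7)) = 376
  + 9 · |-8 -1; -1 -5| = 9·(40 − 1) = 351
Sum: (-40) + (376) + (351) = 687

687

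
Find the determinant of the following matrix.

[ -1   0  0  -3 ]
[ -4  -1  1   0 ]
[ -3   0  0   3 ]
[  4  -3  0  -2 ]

Expand along column 3 (it has 3 zeros):
  − (1) · M_23   where M_23 = det([-1 0 -3; -3 0 3; 4 -3 -2]) = -36
det = (-1)·(1)·(-36) = 36

The determinant is 36.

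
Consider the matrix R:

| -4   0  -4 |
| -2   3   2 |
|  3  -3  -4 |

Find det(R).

The determinant is 36.

Expand along column 2:
  + 3 · |-4 -4; 3 -4| = 3·(16 − (-12)) = 84
  − (-3) · |-4 -4; -2 2| = −(-3)·(-8 − 8) = -48
Sum: (84) + (-48) = 36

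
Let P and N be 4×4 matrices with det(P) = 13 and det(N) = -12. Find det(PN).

-156

det(PN) = det(P)·det(N) = (13)·(-12) = -156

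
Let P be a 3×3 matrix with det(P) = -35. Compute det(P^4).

1500625

det(P^4) = (det P)^4 = (-35)^4 = 1500625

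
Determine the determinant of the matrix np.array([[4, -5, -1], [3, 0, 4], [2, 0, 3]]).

Expand along column 2:
  − (-5) · |3 4; 2 3| = −(-5)·(9 − 8) = 5

5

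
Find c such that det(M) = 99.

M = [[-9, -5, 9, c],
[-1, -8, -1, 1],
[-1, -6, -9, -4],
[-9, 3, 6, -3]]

c = 1

Expanding along the column containing c, det(M) is linear in c: det(M) = (630)·c + (-531).
Set (630)·c + (-531) = 99  ⇒  (630)·c = 630  ⇒  c = 1.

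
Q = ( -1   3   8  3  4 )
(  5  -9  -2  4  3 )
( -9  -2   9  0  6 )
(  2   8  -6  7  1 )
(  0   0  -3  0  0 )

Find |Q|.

Expand along row 5 (it has 4 zeros):
  + (-3) · M_53   where M_53 = det([-1 3 3 4; 5 -9 4 3; -9 -2 0 6; 2 8 7 1]) = 2116
det = (+1)·(-3)·(2116) = -6348

det(Q) = -6348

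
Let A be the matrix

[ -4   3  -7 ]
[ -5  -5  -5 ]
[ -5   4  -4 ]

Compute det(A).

Expand along column 1:
  + (-4) · |-5 -5; 4 -4| = (-4)·(20 − (-20)) = -160
  − (-5) · |3 -7; 4 -4| = −(-5)·(-12 − (-28)) = 80
  + (-5) · |3 -7; -5 -5| = (-5)·(-15 − 35) = 250
Sum: (-160) + (80) + (250) = 170

The determinant is 170.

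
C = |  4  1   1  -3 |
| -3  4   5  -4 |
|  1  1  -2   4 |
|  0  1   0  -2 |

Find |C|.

det(C) = 173

Expand along row 4 (it has 2 zeros):
  + (1) · M_42   where M_42 = det([4 1 -3; -3 5 -4; 1 -2 4]) = 53
  + (-2) · M_44   where M_44 = det([4 1 1; -3 4 5; 1 1 -2]) = -60
det = (+1)·(1)·(53) + (+1)·(-2)·(-60) = 173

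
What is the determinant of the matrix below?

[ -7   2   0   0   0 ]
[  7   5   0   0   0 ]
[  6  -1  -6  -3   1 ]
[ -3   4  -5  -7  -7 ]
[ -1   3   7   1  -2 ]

-4655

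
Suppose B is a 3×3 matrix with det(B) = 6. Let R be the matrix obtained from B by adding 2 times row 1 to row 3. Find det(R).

Adding a multiple of one row to another leaves the determinant unchanged.
det(R) = (1)·(6) = 6

6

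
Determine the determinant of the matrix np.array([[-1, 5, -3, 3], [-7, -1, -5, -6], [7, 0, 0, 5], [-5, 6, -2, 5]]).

-792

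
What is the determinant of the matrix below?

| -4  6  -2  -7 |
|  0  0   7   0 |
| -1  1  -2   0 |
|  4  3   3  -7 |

The determinant is -245.

Expand along row 2 (it has 3 zeros):
  − (7) · M_23   where M_23 = det([-4 6 -7; -1 1 0; 4 3 -7]) = 35
det = (-1)·(7)·(35) = -245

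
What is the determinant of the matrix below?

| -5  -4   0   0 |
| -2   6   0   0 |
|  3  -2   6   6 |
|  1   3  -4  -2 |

-456

The matrix is block lower-triangular with a 2×2 block and a 2×2 block on the diagonal, so its determinant equals the product of the determinants of the diagonal blocks.
det of the 2×2 block = -38
det of the 2×2 block = 12
det = (-38)·(12) = -456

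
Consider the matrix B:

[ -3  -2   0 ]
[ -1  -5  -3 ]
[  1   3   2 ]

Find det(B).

|B| = 5

Expand along row 1:
  + (-3) · |-5 -3; 3 2| = (-3)·(-10 − (-9)) = 3
  − (-2) · |-1 -3; 1 2| = −(-2)·(-2 − (-3)) = 2
Sum: (3) + (2) = 5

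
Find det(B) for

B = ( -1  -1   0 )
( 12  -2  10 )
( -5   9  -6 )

56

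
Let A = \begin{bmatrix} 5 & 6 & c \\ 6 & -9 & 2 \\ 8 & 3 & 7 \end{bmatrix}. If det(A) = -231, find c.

Expanding along the row containing c, det(A) is linear in c: det(A) = (90)·c + (-501).
Set (90)·c + (-501) = -231  ⇒  (90)·c = 270  ⇒  c = 3.

c = 3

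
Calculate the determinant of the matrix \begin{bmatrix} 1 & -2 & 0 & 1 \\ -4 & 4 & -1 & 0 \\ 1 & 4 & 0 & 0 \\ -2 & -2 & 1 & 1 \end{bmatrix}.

32

Expand along row 3 (it has 2 zeros):
  + (1) · M_31   where M_31 = det([-2 0 1; 4 -1 0; -2 1 1]) = 4
  − (4) · M_32   where M_32 = det([1 0 1; -4 -1 0; -2 1 1]) = -7
det = (+1)·(1)·(4) + (-1)·(4)·(-7) = 32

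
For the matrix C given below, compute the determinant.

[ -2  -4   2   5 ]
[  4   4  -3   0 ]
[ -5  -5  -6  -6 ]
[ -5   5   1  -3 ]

det(C) = -1728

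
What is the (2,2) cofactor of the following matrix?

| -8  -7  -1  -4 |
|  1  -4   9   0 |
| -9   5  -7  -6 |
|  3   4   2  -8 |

Delete row 2 and column 2; the remaining 3×3 submatrix is [-8 -1 -4; -9 -7 -6; 3 2 -8].
Its determinant is -466.
The cofactor carries sign (−1)^(2+2) = +1, so C_{2,2} = +(-466) = -466.

-466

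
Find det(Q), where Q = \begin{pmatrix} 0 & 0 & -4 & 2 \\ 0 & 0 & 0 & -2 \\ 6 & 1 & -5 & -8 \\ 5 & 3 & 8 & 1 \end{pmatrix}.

Expand along row 2 (it has 3 zeros):
  + (-2) · M_24   where M_24 = det([0 0 -4; 6 1 -5; 5 3 8]) = -52
det = (+1)·(-2)·(-52) = 104

104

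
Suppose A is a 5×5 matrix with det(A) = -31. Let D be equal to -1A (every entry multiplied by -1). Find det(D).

det(D) = 31

For a 5×5 matrix, det(-1A) = (-1)^5·det(A) = -1·det(A).
det(D) = (-1)·(-31) = 31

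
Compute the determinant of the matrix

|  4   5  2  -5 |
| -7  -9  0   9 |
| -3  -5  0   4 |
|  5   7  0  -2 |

Expand along column 3 (it has 3 zeros):
  + (2) · M_13   where M_13 = det([-7 -9 9; -3 -5 4; 5 7 -2]) = 36
det = (+1)·(2)·(36) = 72

The determinant is 72.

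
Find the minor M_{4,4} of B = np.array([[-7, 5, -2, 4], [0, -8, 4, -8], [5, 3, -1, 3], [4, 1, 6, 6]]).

The minor is 48.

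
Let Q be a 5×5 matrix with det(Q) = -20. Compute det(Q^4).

160000

det(Q^4) = (det Q)^4 = (-20)^4 = 160000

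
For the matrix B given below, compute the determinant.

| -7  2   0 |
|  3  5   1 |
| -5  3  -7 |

298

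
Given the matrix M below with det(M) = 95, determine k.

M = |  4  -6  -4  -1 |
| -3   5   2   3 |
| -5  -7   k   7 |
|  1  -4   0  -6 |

Expanding along the column containing k, det(M) is linear in k: det(M) = (11)·k + (194).
Set (11)·k + (194) = 95  ⇒  (11)·k = -99  ⇒  k = -9.

-9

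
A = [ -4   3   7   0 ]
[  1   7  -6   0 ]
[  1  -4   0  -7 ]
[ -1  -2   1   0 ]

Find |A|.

Expand along column 4 (it has 3 zeros):
  − (-7) · M_34   where M_34 = det([-4 3 7; 1 7 -6; -1 -2 1]) = 70
det = (-1)·(-7)·(70) = 490

490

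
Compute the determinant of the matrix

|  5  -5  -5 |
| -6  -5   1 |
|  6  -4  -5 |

-5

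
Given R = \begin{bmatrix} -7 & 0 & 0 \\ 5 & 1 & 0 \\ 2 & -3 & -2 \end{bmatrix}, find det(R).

|R| = 14

R is lower triangular, so det(R) is the product of the diagonal entries:
det = (-7) · (1) · (-2) = 14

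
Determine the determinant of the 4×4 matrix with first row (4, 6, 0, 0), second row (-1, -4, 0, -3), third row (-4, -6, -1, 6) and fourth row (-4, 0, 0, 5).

-22

Expand along column 3 (it has 3 zeros):
  + (-1) · M_33   where M_33 = det([4 6 0; -1 -4 -3; -4 0 5]) = 22
det = (+1)·(-1)·(22) = -22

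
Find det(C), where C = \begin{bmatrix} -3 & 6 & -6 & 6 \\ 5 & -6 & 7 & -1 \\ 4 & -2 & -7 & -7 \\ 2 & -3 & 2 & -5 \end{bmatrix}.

Expand along row 1:
  + (-3) · M_11   where M_11 = det([-6 7 -1; -2 -7 -7; -3 2 -5]) = -192
  − (6) · M_12   where M_12 = det([5 7 -1; 4 -7 -7; 2 2 -5]) = 265
  + (-6) · M_13   where M_13 = det([5 -6 -1; 4 -2 -7; 2 -3 -5]) = -83
  − (6) · M_14   where M_14 = det([5 -6 7; 4 -2 -7; 2 -3 2]) = -49
det = (+1)·(-3)·(-192) + (-1)·(6)·(265) + (+1)·(-6)·(-83) + (-1)·(6)·(-49) = -222

-222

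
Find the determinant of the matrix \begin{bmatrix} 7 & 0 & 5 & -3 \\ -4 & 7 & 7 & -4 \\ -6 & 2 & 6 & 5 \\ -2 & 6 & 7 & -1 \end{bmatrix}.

The determinant is 1117.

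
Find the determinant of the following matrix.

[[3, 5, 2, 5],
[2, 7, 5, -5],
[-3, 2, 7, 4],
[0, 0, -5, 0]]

Expand along row 4 (it has 3 zeros):
  − (-5) · M_43   where M_43 = det([3 5 5; 2 7 -5; -3 2 4]) = 274
det = (-1)·(-5)·(274) = 1370

1370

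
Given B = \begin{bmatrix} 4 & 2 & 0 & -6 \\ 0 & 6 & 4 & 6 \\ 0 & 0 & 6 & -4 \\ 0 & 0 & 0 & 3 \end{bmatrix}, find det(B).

432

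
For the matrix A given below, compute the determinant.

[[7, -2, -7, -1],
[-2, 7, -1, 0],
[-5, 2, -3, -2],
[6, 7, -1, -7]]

Expand along row 2 (it has 1 zero):
  − (-2) · M_21   where M_21 = det([-2 -7 -1; 2 -3 -2; 7 -1 -7]) = -57
  + (7) · M_22   where M_22 = det([7 -7 -1; -5 -3 -2; 6 -1 -7]) = 439
  − (-1) · M_23   where M_23 = det([7 -2 -1; -5 2 -2; 6 7 -7]) = 141
det = (-1)·(-2)·(-57) + (+1)·(7)·(439) + (-1)·(-1)·(141) = 3100

|A| = 3100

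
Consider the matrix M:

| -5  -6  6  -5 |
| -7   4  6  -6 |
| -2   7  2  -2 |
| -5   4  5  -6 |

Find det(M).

Expand along row 1:
  + (-5) · M_11   where M_11 = det([4 6 -6; 7 2 -2; 4 5 -6]) = 34
  − (-6) · M_12   where M_12 = det([-7 6 -6; -2 2 -2; -5 5 -6]) = 2
  + (6) · M_13   where M_13 = det([-7 4 -6; -2 7 -2; -5 4 -6]) = 68
  − (-5) · M_14   where M_14 = det([-7 4 6; -2 7 2; -5 4 5]) = -27
det = (+1)·(-5)·(34) + (-1)·(-6)·(2) + (+1)·(6)·(68) + (-1)·(-5)·(-27) = 115

The determinant is 115.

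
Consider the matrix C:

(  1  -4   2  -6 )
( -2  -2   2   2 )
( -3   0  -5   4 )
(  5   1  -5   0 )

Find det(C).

606

Expand along row 3 (it has 1 zero):
  + (-3) · M_31   where M_31 = det([-4 2 -6; -2 2 2; 1 -5 0]) = -84
  + (-5) · M_33   where M_33 = det([1 -4 -6; -2 -2 2; 5 1 0]) = -90
  − (4) · M_34   where M_34 = det([1 -4 2; -2 -2 2; 5 1 -5]) = 24
det = (+1)·(-3)·(-84) + (+1)·(-5)·(-90) + (-1)·(4)·(24) = 606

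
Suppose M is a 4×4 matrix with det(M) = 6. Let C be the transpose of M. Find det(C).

6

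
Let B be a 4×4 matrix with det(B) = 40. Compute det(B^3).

det(B^3) = (det B)^3 = (40)^3 = 64000

64000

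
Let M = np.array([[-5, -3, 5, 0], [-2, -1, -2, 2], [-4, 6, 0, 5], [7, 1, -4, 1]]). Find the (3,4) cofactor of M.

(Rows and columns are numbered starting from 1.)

Delete row 3 and column 4; the remaining 3×3 submatrix is [-5 -3 5; -2 -1 -2; 7 1 -4].
Its determinant is 61.
The cofactor carries sign (−1)^(3+4) = −1, so C_{3,4} = −(61) = -61.

-61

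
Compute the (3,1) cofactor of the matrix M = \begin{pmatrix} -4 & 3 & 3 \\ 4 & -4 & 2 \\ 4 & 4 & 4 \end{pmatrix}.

Delete row 3 and column 1; the remaining 2×2 submatrix is [3 3; -4 2].
Its determinant is 3·2 − 3·(-4) = 18.
The cofactor carries sign (−1)^(3+1) = +1, so C_{3,1} = +(18) = 18.

18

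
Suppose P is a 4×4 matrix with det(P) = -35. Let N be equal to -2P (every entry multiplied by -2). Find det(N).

The determinant is -560.

For a 4×4 matrix, det(-2P) = (-2)^4·det(P) = 16·det(P).
det(N) = (16)·(-35) = -560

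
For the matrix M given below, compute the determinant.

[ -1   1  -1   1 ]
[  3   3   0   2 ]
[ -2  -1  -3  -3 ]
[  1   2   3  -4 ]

Expand along row 2 (it has 1 zero):
  − (3) · M_21   where M_21 = det([1 -1 1; -1 -3 -3; 2 3 -4]) = 34
  + (3) · M_22   where M_22 = det([-1 -1 1; -2 -3 -3; 1 3 -4]) = -13
  + (2) · M_24   where M_24 = det([-1 1 -1; -2 -1 -3; 1 2 3]) = 3
det = (-1)·(3)·(34) + (+1)·(3)·(-13) + (+1)·(2)·(3) = -135

|M| = -135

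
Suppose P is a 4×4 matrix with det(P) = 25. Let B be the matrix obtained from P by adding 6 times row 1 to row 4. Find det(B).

det(B) = 25

Adding a multiple of one row to another leaves the determinant unchanged.
det(B) = (1)·(25) = 25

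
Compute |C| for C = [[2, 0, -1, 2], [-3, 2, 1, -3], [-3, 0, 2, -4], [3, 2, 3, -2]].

10

Expand along column 2 (it has 2 zeros):
  + (2) · M_22   where M_22 = det([2 -1 2; -3 2 -4; 3 3 -2]) = 4
  + (2) · M_42   where M_42 = det([2 -1 2; -3 1 -3; -3 2 -4]) = 1
det = (+1)·(2)·(4) + (+1)·(2)·(1) = 10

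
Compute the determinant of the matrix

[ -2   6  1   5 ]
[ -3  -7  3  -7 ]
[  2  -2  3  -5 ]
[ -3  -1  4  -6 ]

Expand along row 1:
  + (-2) · M_11   where M_11 = det([-7 3 -7; -2 3 -5; -1 4 -6]) = 0
  − (6) · M_12   where M_12 = det([-3 3 -7; 2 3 -5; -3 4 -6]) = -44
  + (1) · M_13   where M_13 = det([-3 -7 -7; 2 -2 -5; -3 -1 -6]) = -154
  − (5) · M_14   where M_14 = det([-3 -7 3; 2 -2 3; -3 -1 4]) = 110
det = (+1)·(-2)·(0) + (-1)·(6)·(-44) + (+1)·(1)·(-154) + (-1)·(5)·(110) = -440

-440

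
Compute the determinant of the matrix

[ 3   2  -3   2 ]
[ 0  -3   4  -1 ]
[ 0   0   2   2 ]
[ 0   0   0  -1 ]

The matrix is upper triangular, so the determinant is the product of the diagonal entries:
det = (3) · (-3) · (2) · (-1) = 18

18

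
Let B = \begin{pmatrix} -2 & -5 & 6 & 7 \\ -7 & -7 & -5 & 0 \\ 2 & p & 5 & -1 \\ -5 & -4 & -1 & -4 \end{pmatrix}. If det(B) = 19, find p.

p = 2

Expanding along the row containing p, det(B) is linear in p: det(B) = (334)·p + (-649).
Set (334)·p + (-649) = 19  ⇒  (334)·p = 668  ⇒  p = 2.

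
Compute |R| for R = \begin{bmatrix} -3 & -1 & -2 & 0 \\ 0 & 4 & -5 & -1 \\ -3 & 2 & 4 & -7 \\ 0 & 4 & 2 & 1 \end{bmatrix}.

Expand along column 1 (it has 2 zeros):
  + (-3) · M_11   where M_11 = det([4 -5 -1; 2 4 -7; 4 2 1]) = 234
  + (-3) · M_31   where M_31 = det([-1 -2 0; 4 -5 -1; 4 2 1]) = 19
det = (+1)·(-3)·(234) + (+1)·(-3)·(19) = -759

det(R) = -759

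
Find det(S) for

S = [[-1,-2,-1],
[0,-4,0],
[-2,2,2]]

The determinant is 16.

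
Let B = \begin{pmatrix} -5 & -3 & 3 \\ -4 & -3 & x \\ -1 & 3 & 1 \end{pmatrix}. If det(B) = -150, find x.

-6

Expanding along the row containing x, det(B) is linear in x: det(B) = (18)·x + (-42).
Set (18)·x + (-42) = -150  ⇒  (18)·x = -108  ⇒  x = -6.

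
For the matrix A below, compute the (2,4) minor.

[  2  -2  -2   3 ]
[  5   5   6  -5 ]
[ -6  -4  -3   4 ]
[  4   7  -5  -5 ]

218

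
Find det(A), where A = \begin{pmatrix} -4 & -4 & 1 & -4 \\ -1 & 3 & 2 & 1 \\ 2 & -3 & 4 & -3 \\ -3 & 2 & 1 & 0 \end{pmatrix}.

|A| = 24

Expand along row 4 (it has 1 zero):
  − (-3) · M_41   where M_41 = det([-4 1 -4; 3 2 1; -3 4 -3]) = -26
  + (2) · M_42   where M_42 = det([-4 1 -4; -1 2 1; 2 4 -3]) = 71
  − (1) · M_43   where M_43 = det([-4 -4 -4; -1 3 1; 2 -3 -3]) = 40
det = (-1)·(-3)·(-26) + (+1)·(2)·(71) + (-1)·(1)·(40) = 24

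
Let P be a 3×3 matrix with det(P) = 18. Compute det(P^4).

det(P^4) = (det P)^4 = (18)^4 = 104976

104976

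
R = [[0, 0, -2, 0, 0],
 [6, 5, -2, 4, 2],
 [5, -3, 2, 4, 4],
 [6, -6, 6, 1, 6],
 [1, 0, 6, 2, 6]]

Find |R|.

det(R) = -1912

Expand along row 1 (it has 4 zeros):
  + (-2) · M_13   where M_13 = det([6 5 4 2; 5 -3 4 4; 6 -6 1 6; 1 0 2 6]) = 956
det = (+1)·(-2)·(956) = -1912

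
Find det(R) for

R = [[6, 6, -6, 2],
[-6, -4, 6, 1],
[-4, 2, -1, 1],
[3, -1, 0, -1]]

0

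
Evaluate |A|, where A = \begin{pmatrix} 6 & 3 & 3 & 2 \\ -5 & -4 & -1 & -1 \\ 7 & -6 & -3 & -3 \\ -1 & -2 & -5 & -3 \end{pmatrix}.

|A| = 36

Expand along row 1:
  + (6) · M_11   where M_11 = det([-4 -1 -1; -6 -3 -3; -2 -5 -3]) = 12
  − (3) · M_12   where M_12 = det([-5 -1 -1; 7 -3 -3; -1 -5 -3]) = 44
  + (3) · M_13   where M_13 = det([-5 -4 -1; 7 -6 -3; -1 -2 -3]) = -136
  − (2) · M_14   where M_14 = det([-5 -4 -1; 7 -6 -3; -1 -2 -5]) = -252
det = (+1)·(6)·(12) + (-1)·(3)·(44) + (+1)·(3)·(-136) + (-1)·(2)·(-252) = 36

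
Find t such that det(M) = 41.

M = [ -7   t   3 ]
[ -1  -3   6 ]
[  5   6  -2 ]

t = -7

Expanding along the row containing t, det(M) is linear in t: det(M) = (28)·t + (237).
Set (28)·t + (237) = 41  ⇒  (28)·t = -196  ⇒  t = -7.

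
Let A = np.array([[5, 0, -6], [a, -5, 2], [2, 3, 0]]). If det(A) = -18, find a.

-4

Expanding along the row containing a, det(A) is linear in a: det(A) = (-18)·a + (-90).
Set (-18)·a + (-90) = -18  ⇒  (-18)·a = 72  ⇒  a = -4.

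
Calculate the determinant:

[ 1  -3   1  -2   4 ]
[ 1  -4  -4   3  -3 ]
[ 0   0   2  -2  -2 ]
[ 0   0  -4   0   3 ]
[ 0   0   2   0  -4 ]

The matrix is block upper-triangular with a 2×2 block and a 3×3 block on the diagonal, so its determinant equals the product of the determinants of the diagonal blocks.
det of the 2×2 block = -1
det of the 3×3 block = 20
det = (-1)·(20) = -20

-20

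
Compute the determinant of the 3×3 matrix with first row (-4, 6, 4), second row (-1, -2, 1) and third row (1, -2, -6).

-70

Expand along column 1:
  + (-4) · |-2 1; -2 -6| = (-4)·(12 − (-2)) = -56
  − (-1) · |6 4; -2 -6| = −(-1)·(-36 − (-8)) = -28
  + 1 · |6 4; -2 1| = 1·(6 − (-8)) = 14
Sum: (-56) + (-28) + (14) = -70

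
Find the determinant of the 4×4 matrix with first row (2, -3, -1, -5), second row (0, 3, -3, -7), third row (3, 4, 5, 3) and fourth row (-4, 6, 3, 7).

The determinant is -452.

Expand along row 2 (it has 1 zero):
  + (3) · M_22   where M_22 = det([2 -1 -5; 3 5 3; -4 3 7]) = -60
  − (-3) · M_23   where M_23 = det([2 -3 -5; 3 4 3; -4 6 7]) = -51
  + (-7) · M_24   where M_24 = det([2 -3 -1; 3 4 5; -4 6 3]) = 17
det = (+1)·(3)·(-60) + (-1)·(-3)·(-51) + (+1)·(-7)·(17) = -452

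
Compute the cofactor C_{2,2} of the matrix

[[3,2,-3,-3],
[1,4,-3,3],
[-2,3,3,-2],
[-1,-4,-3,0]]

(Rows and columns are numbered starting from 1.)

Delete row 2 and column 2; the remaining 3×3 submatrix is [3 -3 -3; -2 3 -2; -1 -3 0].
Its determinant is -51.
The cofactor carries sign (−1)^(2+2) = +1, so C_{2,2} = +(-51) = -51.

The cofactor is -51.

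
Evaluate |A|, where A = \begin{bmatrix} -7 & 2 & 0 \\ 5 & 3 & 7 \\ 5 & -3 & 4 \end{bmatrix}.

det(A) = -201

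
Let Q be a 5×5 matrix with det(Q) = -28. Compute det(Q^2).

The determinant is 784.

det(Q^2) = (det Q)^2 = (-28)^2 = 784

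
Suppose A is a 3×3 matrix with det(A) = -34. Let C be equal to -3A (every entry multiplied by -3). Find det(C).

|C| = 918

For a 3×3 matrix, det(-3A) = (-3)^3·det(A) = -27·det(A).
det(C) = (-27)·(-34) = 918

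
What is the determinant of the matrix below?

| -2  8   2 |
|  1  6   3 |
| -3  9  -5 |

136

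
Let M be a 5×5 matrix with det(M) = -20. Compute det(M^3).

det(M^3) = (det M)^3 = (-20)^3 = -8000

-8000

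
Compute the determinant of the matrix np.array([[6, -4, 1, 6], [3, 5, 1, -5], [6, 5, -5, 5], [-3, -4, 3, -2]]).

The determinant is 102.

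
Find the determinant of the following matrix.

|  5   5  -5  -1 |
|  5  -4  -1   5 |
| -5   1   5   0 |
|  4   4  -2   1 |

Expand along row 3 (it has 1 zero):
  + (-5) · M_31   where M_31 = det([5 -5 -1; -4 -1 5; 4 -2 1]) = -87
  − (1) · M_32   where M_32 = det([5 -5 -1; 5 -1 5; 4 -2 1]) = -24
  + (5) · M_33   where M_33 = det([5 5 -1; 5 -4 5; 4 4 1]) = -81
det = (+1)·(-5)·(-87) + (-1)·(1)·(-24) + (+1)·(5)·(-81) = 54

The determinant is 54.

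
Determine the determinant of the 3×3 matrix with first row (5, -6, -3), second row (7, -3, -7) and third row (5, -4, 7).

298

Expand along column 1:
  + 5 · |-3 -7; -4 7| = 5·(-21 − 28) = -245
  − 7 · |-6 -3; -4 7| = −7·(-42 − 12) = 378
  + 5 · |-6 -3; -3 -7| = 5·(42 − 9) = 165
Sum: (-245) + (378) + (165) = 298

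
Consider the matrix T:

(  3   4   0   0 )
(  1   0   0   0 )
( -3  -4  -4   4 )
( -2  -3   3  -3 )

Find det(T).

The determinant is 0.

T is block lower-triangular with a 2×2 block and a 2×2 block on the diagonal, so its determinant equals the product of the determinants of the diagonal blocks.
det of the 2×2 block = -4
det of the 2×2 block = 0
det = (-4)·(0) = 0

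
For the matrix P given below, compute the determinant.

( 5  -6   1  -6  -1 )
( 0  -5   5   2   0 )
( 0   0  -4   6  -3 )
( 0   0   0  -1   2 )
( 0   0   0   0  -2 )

det(P) = 200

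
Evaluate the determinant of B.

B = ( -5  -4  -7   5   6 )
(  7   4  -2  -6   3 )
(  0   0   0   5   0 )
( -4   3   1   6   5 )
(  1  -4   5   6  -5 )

Expand along row 3 (it has 4 zeros):
  − (5) · M_34   where M_34 = det([-5 -4 -7 6; 7 4 -2 3; -4 3 1 5; 1 -4 5 -5]) = -1951
det = (-1)·(5)·(-1951) = 9755

9755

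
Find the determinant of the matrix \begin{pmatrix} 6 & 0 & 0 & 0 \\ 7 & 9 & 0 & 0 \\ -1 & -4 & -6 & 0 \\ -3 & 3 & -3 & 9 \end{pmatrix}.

The determinant is -2916.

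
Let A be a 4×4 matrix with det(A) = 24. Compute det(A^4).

det(A^4) = (det A)^4 = (24)^4 = 331776

The determinant is 331776.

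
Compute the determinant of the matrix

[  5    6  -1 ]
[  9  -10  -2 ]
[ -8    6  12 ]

Expand along row 1:
  + 5 · |-10 -2; 6 12| = 5·(-120 − (-12)) = -540
  − 6 · |9 -2; -8 12| = −6·(108 − 16) = -552
  + (-1) · |9 -10; -8 6| = (-1)·(54 − 80) = 26
Sum: (-540) + (-552) + (26) = -1066

The determinant is -1066.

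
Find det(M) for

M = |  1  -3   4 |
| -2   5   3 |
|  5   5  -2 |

-198

Expand along column 1:
  + 1 · |5 3; 5 -2| = 1·(-10 − 15) = -25
  − (-2) · |-3 4; 5 -2| = −(-2)·(6 − 20) = -28
  + 5 · |-3 4; 5 3| = 5·(-9 − 20) = -145
Sum: (-25) + (-28) + (-145) = -198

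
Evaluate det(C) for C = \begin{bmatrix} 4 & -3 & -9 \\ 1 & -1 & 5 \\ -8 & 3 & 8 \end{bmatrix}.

det(C) = 97

Expand along column 1:
  + 4 · |-1 5; 3 8| = 4·(-8 − 15) = -92
  − 1 · |-3 -9; 3 8| = −1·(-24 − (-27)) = -3
  + (-8) · |-3 -9; -1 5| = (-8)·(-15 − 9) = 192
Sum: (-92) + (-3) + (192) = 97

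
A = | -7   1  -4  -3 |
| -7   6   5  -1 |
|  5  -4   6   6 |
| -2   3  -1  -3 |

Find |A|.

|A| = 165

Expand along row 1:
  + (-7) · M_11   where M_11 = det([6 5 -1; -4 6 6; 3 -1 -3]) = -28
  − (1) · M_12   where M_12 = det([-7 5 -1; 5 6 6; -2 -1 -3]) = 92
  + (-4) · M_13   where M_13 = det([-7 6 -1; 5 -4 6; -2 3 -3]) = 53
  − (-3) · M_14   where M_14 = det([-7 6 5; 5 -4 6; -2 3 -1]) = 91
det = (+1)·(-7)·(-28) + (-1)·(1)·(92) + (+1)·(-4)·(53) + (-1)·(-3)·(91) = 165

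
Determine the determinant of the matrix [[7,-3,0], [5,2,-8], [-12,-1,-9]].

-605

Expand along row 1:
  + 7 · |2 -8; -1 -9| = 7·(-18 − 8) = -182
  − (-3) · |5 -8; -12 -9| = −(-3)·(-45 − 96) = -423
Sum: (-182) + (-423) = -605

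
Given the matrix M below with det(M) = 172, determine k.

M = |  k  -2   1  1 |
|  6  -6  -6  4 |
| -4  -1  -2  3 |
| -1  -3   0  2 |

Expanding along the row containing k, det(M) is linear in k: det(M) = (42)·k + (46).
Set (42)·k + (46) = 172  ⇒  (42)·k = 126  ⇒  k = 3.

3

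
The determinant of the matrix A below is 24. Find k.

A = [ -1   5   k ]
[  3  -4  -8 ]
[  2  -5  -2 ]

Expanding along the row containing k, det(A) is linear in k: det(A) = (-7)·k + (-18).
Set (-7)·k + (-18) = 24  ⇒  (-7)·k = 42  ⇒  k = -6.

-6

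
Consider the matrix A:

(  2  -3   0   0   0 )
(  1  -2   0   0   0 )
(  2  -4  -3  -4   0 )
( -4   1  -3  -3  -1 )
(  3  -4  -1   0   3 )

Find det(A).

The determinant is 13.

A is block lower-triangular with a 2×2 block and a 3×3 block on the diagonal, so its determinant equals the product of the determinants of the diagonal blocks.
det of the 2×2 block = -1
det of the 3×3 block = -13
det = (-1)·(-13) = 13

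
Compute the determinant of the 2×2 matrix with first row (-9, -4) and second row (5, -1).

det = (-9)·(-1) − (-4)·5 = 9 − (-20) = 29

29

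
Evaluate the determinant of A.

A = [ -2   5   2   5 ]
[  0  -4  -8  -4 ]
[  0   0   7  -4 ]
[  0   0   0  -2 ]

-112

A is upper triangular, so det(A) is the product of the diagonal entries:
det = (-2) · (-4) · (7) · (-2) = -112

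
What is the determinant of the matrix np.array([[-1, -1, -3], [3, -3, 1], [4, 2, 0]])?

The determinant is -56.

Expand along column 3:
  + (-3) · |3 -3; 4 2| = (-3)·(6 − (-12)) = -54
  − 1 · |-1 -1; 4 2| = −1·(-2 − (-4)) = -2
Sum: (-54) + (-2) = -56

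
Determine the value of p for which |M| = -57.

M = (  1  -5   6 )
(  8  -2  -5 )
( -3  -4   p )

p = 7

Expanding along the row containing p, det(M) is linear in p: det(M) = (38)·p + (-323).
Set (38)·p + (-323) = -57  ⇒  (38)·p = 266  ⇒  p = 7.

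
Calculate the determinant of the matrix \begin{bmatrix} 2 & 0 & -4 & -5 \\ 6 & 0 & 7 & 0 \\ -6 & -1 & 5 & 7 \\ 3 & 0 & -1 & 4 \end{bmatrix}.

287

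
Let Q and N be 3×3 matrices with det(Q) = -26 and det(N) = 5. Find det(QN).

det(QN) = det(Q)·det(N) = (-26)·(5) = -130

-130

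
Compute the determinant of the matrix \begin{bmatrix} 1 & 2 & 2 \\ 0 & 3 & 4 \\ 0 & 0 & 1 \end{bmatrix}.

The determinant is 3.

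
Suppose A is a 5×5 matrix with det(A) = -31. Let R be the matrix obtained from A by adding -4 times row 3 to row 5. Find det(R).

Adding a multiple of one row to another leaves the determinant unchanged.
det(R) = (1)·(-31) = -31

-31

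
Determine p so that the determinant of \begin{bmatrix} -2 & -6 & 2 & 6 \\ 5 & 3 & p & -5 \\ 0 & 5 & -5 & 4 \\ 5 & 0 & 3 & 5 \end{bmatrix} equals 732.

Expanding along the row containing p, det(M) is linear in p: det(M) = (320)·p + (-868).
Set (320)·p + (-868) = 732  ⇒  (320)·p = 1600  ⇒  p = 5.

5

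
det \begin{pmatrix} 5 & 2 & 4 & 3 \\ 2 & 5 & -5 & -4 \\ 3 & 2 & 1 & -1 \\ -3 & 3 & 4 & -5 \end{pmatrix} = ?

Expand along row 1:
  + (5) · M_11   where M_11 = det([5 -5 -4; 2 1 -1; 3 4 -5]) = -60
  − (2) · M_12   where M_12 = det([2 -5 -4; 3 1 -1; -3 4 -5]) = -152
  + (4) · M_13   where M_13 = det([2 5 -4; 3 2 -1; -3 3 -5]) = 16
  − (3) · M_14   where M_14 = det([2 5 -5; 3 2 1; -3 3 4]) = -140
det = (+1)·(5)·(-60) + (-1)·(2)·(-152) + (+1)·(4)·(16) + (-1)·(3)·(-140) = 488

488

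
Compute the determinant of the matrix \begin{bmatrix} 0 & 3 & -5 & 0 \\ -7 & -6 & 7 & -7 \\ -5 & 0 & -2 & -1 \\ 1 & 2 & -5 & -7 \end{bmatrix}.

152

Expand along row 1 (it has 2 zeros):
  − (3) · M_12   where M_12 = det([-7 7 -7; -5 -2 -1; 1 -5 -7]) = -504
  + (-5) · M_13   where M_13 = det([-7 -6 -7; -5 0 -1; 1 2 -7]) = 272
det = (-1)·(3)·(-504) + (+1)·(-5)·(272) = 152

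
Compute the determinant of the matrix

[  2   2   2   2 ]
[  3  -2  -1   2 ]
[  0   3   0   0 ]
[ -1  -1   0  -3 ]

The determinant is -54.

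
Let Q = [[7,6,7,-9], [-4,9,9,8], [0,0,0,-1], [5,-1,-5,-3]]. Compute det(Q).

-389

Expand along row 3 (it has 3 zeros):
  − (-1) · M_34   where M_34 = det([7 6 7; -4 9 9; 5 -1 -5]) = -389
det = (-1)·(-1)·(-389) = -389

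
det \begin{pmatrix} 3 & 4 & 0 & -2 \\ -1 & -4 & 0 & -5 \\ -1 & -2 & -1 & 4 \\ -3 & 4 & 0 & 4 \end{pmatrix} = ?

The determinant is -120.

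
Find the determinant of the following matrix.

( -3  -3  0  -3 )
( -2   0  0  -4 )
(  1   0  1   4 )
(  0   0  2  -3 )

Expand along column 2 (it has 3 zeros):
  − (-3) · M_12   where M_12 = det([-2 0 -4; 1 1 4; 0 2 -3]) = 14
det = (-1)·(-3)·(14) = 42

42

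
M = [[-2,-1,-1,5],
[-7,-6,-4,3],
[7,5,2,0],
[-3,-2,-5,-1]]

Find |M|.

200

Expand along row 3 (it has 1 zero):
  + (7) · M_31   where M_31 = det([-1 -1 5; -6 -4 3; -2 -5 -1]) = 103
  − (5) · M_32   where M_32 = det([-2 -1 5; -7 -4 3; -3 -5 -1]) = 93
  + (2) · M_33   where M_33 = det([-2 -1 5; -7 -6 3; -3 -2 -1]) = -28
det = (+1)·(7)·(103) + (-1)·(5)·(93) + (+1)·(2)·(-28) = 200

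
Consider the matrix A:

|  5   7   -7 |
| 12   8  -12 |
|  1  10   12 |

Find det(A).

Expand along row 1:
  + 5 · |8 -12; 10 12| = 5·(96 − (-120)) = 1080
  − 7 · |12 -12; 1 12| = −7·(144 − (-12)) = -1092
  + (-7) · |12 8; 1 10| = (-7)·(120 − 8) = -784
Sum: (1080) + (-1092) + (-784) = -796

-796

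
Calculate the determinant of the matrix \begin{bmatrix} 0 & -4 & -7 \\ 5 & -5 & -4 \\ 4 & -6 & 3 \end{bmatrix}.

The determinant is 194.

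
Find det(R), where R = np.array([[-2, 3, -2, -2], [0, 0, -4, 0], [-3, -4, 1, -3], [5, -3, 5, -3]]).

Expand along row 2 (it has 3 zeros):
  − (-4) · M_23   where M_23 = det([-2 3 -2; -3 -4 -3; 5 -3 -3]) = -136
det = (-1)·(-4)·(-136) = -544

det(R) = -544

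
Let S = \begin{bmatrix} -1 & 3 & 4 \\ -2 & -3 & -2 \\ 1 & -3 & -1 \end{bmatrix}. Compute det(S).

The determinant is 27.

Expand along column 1:
  + (-1) · |-3 -2; -3 -1| = (-1)·(3 − 6) = 3
  − (-2) · |3 4; -3 -1| = −(-2)·(-3 − (-12)) = 18
  + 1 · |3 4; -3 -2| = 1·(-6 − (-12)) = 6
Sum: (3) + (18) + (6) = 27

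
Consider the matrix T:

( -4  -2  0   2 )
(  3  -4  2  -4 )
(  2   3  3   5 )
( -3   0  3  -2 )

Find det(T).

det(T) = -740

Expand along row 1 (it has 1 zero):
  + (-4) · M_11   where M_11 = det([-4 2 -4; 3 3 5; 0 3 -2]) = 60
  − (-2) · M_12   where M_12 = det([3 2 -4; 2 3 5; -3 3 -2]) = -145
  − (2) · M_14   where M_14 = det([3 -4 2; 2 3 3; -3 0 3]) = 105
det = (+1)·(-4)·(60) + (-1)·(-2)·(-145) + (-1)·(2)·(105) = -740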